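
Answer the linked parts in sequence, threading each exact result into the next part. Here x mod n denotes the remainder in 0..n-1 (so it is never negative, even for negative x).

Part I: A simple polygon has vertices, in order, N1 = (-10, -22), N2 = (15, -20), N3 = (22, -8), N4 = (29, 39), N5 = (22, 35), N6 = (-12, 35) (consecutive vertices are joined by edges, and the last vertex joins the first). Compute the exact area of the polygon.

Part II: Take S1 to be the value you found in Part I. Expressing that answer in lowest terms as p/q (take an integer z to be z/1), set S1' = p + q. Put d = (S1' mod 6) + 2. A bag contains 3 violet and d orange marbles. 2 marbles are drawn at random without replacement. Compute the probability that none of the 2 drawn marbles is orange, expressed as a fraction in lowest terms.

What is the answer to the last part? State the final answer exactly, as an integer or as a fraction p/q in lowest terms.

3/28

Part I: cross terms: (-10*-20 - 15*-22)=530, (15*-8 - 22*-20)=320, (22*39 - 29*-8)=1090, (29*35 - 22*39)=157, (22*35 - -12*35)=1190, (-12*-22 - -10*35)=614; twice the area = |3901| = 3901; area = 3901/2; answer 3901/2
Part II: S1 = 3901/2; threaded value p + q = 3903; d = 5; total draws C(8,2) = 28; favorable C(3,2) = 3; P = 3/28; answer 3/28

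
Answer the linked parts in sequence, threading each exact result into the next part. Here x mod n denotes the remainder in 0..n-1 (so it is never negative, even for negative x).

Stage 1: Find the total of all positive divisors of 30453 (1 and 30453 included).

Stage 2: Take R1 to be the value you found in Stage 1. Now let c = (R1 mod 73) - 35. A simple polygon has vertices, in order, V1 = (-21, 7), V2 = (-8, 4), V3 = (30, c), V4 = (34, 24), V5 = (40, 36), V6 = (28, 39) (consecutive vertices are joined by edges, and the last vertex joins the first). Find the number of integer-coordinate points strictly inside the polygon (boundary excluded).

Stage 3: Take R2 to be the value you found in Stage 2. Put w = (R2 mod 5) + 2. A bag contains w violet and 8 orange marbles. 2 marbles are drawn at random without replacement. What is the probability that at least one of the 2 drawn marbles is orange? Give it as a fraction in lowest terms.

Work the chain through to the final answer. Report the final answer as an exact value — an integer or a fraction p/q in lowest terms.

Stage 1: 30453 = 3 * 10151; sigma = (1 + 3) * (1 + 10151) = 4 * 10152 = 40608; answer 40608
Stage 2: R1 = 40608; c = -15; cross terms: (-21*4 - -8*7)=-28, (-8*-15 - 30*4)=0, (30*24 - 34*-15)=1230, (34*36 - 40*24)=264, (40*39 - 28*36)=552, (28*7 - -21*39)=1015; twice the area = |3033| = 3033; area = 3033/2; boundary points = 1 + 19 + 1 + 6 + 3 + 1 = 31; strictly interior points = area - boundary/2 + 1 = 1502; answer 1502
Stage 3: R2 = 1502; w = 4; total draws C(12,2) = 66; complement C(4,2) = 6; favorable 66 - 6 = 60; P = 10/11; answer 10/11

10/11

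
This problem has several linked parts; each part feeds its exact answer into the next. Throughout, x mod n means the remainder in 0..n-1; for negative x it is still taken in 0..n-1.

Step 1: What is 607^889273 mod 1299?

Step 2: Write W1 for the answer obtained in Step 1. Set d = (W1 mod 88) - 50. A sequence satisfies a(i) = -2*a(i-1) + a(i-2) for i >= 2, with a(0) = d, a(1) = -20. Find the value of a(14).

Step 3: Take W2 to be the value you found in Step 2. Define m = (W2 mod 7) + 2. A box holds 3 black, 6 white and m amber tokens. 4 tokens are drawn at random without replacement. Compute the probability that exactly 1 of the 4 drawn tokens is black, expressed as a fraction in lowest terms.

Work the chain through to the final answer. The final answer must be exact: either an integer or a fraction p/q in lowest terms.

Step 1: squarings mod 1299: 607^1=607, 607^2=832, 607^4=1156, 607^8=964, 607^16=511, 607^32=22, 607^64=484, 607^128=436, 607^256=442, 607^512=514, 607^1024=499, 607^2048=892, 607^4096=676, 607^8192=1027, 607^16384=1240, 607^32768=883, 607^65536=289, 607^131072=385, 607^262144=139, 607^524288=1135; 607^889273 = 607^1 * 607^8 * 607^16 * 607^32 * 607^128 * 607^256 * 607^4096 * 607^32768 * 607^65536 * 607^262144 * 607^524288 = 259 (mod 1299); answer 259
Step 2: W1 = 259; d = 33; a(2) = -2*(-20) + 1*(33) = 73; iterating: a(2)=73, a(3)=-166, a(4)=405, a(5)=-976, a(6)=2357, a(7)=-5690, a(8)=13737, a(9)=-33164, a(10)=80065, a(11)=-193294, a(12)=466653, a(13)=-1126600, a(14)=2719853; answer 2719853
Step 3: W2 = 2719853; m = 5; total draws C(14,4) = 1001; favorable C(3,1)*C(11,3) = 495; P = 45/91; answer 45/91

45/91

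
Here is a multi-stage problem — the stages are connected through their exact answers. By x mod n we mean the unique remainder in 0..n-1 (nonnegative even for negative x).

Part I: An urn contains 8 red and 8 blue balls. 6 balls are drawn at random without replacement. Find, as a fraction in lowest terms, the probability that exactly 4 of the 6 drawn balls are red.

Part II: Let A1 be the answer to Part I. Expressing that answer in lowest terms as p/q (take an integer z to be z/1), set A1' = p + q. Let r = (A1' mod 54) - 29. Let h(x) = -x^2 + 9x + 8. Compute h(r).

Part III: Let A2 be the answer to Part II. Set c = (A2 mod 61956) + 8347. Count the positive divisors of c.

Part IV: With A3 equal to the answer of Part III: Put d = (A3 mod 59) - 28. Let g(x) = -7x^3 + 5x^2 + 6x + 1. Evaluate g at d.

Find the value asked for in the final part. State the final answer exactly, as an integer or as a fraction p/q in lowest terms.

76825

Part I: total draws C(16,6) = 8008; favorable C(8,4)*C(8,2) = 1960; P = 35/143; answer 35/143
Part II: A1 = 35/143; threaded value p + q = 178; r = -13; -1*(-13)^2 + 9*(-13)^1 + 8 = (-169) + (-117) + (8) = -278; answer -278
Part III: A2 = -278; c = 70025; 70025 = 5^2 * 2801; number of divisors = (2+1) * (1+1) = 6; answer 6
Part IV: A3 = 6; d = -22; -7*(-22)^3 + 5*(-22)^2 + 6*(-22)^1 + 1 = (74536) + (2420) + (-132) + (1) = 76825; answer 76825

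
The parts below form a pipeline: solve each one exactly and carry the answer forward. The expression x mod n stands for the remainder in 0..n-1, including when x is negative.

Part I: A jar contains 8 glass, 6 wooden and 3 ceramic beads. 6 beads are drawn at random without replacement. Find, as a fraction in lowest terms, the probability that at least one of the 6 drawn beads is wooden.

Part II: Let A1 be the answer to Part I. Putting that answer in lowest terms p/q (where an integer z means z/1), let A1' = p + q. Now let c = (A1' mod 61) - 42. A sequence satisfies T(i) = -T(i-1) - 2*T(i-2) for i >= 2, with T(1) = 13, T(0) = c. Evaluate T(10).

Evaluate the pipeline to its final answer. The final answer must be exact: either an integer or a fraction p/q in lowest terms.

Part I: total draws C(17,6) = 12376; complement C(11,6) = 462; favorable 12376 - 462 = 11914; P = 851/884; answer 851/884
Part II: A1 = 851/884; threaded value p + q = 1735; c = -15; T(2) = -1*(13) - 2*(-15) = 17; iterating: T(2)=17, T(3)=-43, T(4)=9, T(5)=77, T(6)=-95, T(7)=-59, T(8)=249, T(9)=-131, T(10)=-367; answer -367

-367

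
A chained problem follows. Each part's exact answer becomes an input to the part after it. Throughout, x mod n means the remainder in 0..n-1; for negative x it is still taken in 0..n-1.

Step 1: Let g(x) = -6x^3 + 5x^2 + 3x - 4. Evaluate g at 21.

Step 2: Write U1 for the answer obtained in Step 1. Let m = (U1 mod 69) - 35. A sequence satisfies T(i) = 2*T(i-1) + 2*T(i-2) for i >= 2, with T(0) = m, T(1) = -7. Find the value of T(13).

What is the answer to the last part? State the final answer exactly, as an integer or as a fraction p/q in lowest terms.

Step 1: -6*(21)^3 + 5*(21)^2 + 3*(21)^1 - 4 = (-55566) + (2205) + (63) + (-4) = -53302; answer -53302
Step 2: U1 = -53302; m = 0; T(2) = 2*(-7) + 2*(0) = -14; iterating: T(2)=-14, T(3)=-42, T(4)=-112, T(5)=-308, T(6)=-840, T(7)=-2296, T(8)=-6272, T(9)=-17136, T(10)=-46816, T(11)=-127904, T(12)=-349440, T(13)=-954688; answer -954688

-954688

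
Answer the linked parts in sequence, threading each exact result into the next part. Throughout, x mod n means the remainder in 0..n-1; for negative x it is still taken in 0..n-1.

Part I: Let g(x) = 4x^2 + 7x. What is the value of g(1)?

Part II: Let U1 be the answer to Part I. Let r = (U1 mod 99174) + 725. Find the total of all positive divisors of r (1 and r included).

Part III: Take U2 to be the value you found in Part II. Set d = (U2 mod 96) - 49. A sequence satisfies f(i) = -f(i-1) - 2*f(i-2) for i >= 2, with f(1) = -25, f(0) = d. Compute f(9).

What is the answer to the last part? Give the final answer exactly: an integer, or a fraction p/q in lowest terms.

287

Part I: 4*(1)^2 + 7*(1)^1 = (4) + (7) = 11; answer 11
Part II: U1 = 11; r = 736; 736 = 2^5 * 23; sigma = (1 + 2 + 4 + 8 + 16 + 32) * (1 + 23) = 63 * 24 = 1512; answer 1512
Part III: U2 = 1512; d = 23; f(2) = -1*(-25) - 2*(23) = -21; iterating: f(2)=-21, f(3)=71, f(4)=-29, f(5)=-113, f(6)=171, f(7)=55, f(8)=-397, f(9)=287; answer 287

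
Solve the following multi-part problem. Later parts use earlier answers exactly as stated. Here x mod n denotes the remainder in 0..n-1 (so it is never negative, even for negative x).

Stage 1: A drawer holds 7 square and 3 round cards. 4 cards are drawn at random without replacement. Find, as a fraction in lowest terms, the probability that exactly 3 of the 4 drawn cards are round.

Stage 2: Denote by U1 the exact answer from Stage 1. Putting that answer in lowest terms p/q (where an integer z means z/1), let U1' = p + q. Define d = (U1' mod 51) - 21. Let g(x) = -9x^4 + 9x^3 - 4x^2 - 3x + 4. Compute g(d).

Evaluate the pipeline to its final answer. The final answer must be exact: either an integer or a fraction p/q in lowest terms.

-81426

Stage 1: total draws C(10,4) = 210; favorable C(3,3)*C(7,1) = 7; P = 1/30; answer 1/30
Stage 2: U1 = 1/30; threaded value p + q = 31; d = 10; -9*(10)^4 + 9*(10)^3 - 4*(10)^2 - 3*(10)^1 + 4 = (-90000) + (9000) + (-400) + (-30) + (4) = -81426; answer -81426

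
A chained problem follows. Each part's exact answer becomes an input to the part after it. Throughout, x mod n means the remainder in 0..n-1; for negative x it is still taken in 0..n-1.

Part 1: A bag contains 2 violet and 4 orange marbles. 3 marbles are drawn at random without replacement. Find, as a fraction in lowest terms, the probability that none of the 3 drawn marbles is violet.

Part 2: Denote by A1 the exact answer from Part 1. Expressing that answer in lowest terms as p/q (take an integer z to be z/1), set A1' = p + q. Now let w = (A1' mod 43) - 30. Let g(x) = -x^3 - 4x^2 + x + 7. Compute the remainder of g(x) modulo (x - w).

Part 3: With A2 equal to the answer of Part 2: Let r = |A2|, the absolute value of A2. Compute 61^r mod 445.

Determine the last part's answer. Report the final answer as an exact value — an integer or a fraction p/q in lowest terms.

286

Part 1: total draws C(6,3) = 20; favorable C(4,3) = 4; P = 1/5; answer 1/5
Part 2: A1 = 1/5; threaded value p + q = 6; w = -24; remainder = value at the root: -1*(-24)^3 - 4*(-24)^2 + 1*(-24)^1 + 7 = (13824) + (-2304) + (-24) + (7) = 11503; answer 11503
Part 3: A2 = 11503; r = 11503; squarings mod 445: 61^1=61, 61^2=161, 61^4=111, 61^8=306, 61^16=186, 61^32=331, 61^64=91, 61^128=271, 61^256=16, 61^512=256, 61^1024=121, 61^2048=401, 61^4096=156, 61^8192=306; 61^11503 = 61^1 * 61^2 * 61^4 * 61^8 * 61^32 * 61^64 * 61^128 * 61^1024 * 61^2048 * 61^8192 = 286 (mod 445); answer 286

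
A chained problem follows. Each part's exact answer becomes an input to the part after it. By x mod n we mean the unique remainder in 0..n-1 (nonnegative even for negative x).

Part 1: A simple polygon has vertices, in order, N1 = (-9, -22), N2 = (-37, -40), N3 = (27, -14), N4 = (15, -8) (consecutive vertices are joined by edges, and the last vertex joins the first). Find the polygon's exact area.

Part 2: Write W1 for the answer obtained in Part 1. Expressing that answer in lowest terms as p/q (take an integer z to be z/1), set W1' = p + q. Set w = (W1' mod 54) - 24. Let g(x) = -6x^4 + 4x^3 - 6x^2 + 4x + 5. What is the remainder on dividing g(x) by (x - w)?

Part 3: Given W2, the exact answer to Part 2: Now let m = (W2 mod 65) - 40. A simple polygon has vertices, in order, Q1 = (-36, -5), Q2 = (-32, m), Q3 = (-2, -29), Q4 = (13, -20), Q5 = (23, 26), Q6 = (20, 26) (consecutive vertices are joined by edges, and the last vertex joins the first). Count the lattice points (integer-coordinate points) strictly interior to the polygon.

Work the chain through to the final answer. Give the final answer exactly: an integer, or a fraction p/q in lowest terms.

1591

Part 1: cross terms: (-9*-40 - -37*-22)=-454, (-37*-14 - 27*-40)=1598, (27*-8 - 15*-14)=-6, (15*-22 - -9*-8)=-402; twice the area = |736| = 736; area = 368; answer 368
Part 2: W1 = 368; threaded value p + q = 369; w = 21; remainder = value at the root: -6*(21)^4 + 4*(21)^3 - 6*(21)^2 + 4*(21)^1 + 5 = (-1166886) + (37044) + (-2646) + (84) + (5) = -1132399; answer -1132399
Part 3: W2 = -1132399; m = -9; cross terms: (-36*-9 - -32*-5)=164, (-32*-29 - -2*-9)=910, (-2*-20 - 13*-29)=417, (13*26 - 23*-20)=798, (23*26 - 20*26)=78, (20*-5 - -36*26)=836; twice the area = |3203| = 3203; area = 3203/2; boundary points = 4 + 10 + 3 + 2 + 3 + 1 = 23; strictly interior points = area - boundary/2 + 1 = 1591; answer 1591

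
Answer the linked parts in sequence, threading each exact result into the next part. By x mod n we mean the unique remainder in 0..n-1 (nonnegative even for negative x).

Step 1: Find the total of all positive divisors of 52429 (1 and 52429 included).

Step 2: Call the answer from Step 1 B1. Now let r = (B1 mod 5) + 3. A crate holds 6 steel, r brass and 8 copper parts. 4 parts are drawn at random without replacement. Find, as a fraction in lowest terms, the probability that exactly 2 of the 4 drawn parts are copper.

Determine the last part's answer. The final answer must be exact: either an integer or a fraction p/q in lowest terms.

36/85

Step 1: 52429 = 13 * 37 * 109; sigma = (1 + 13) * (1 + 37) * (1 + 109) = 14 * 38 * 110 = 58520; answer 58520
Step 2: B1 = 58520; r = 3; total draws C(17,4) = 2380; favorable C(8,2)*C(9,2) = 1008; P = 36/85; answer 36/85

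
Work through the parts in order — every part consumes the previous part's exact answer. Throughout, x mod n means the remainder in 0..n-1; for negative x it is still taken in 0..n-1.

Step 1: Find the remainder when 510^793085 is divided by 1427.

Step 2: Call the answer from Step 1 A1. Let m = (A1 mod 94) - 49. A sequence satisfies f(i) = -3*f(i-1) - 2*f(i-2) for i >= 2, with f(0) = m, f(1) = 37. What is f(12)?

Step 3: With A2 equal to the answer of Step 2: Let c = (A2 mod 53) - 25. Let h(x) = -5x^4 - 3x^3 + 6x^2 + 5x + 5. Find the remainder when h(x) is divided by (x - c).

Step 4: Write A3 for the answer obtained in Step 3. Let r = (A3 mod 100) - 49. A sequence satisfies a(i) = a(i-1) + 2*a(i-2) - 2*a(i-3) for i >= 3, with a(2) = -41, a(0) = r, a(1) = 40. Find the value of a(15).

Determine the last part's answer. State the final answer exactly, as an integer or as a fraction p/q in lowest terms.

-1611

Step 1: squarings mod 1427: 510^1=510, 510^2=386, 510^4=588, 510^8=410, 510^16=1141, 510^32=457, 510^64=507, 510^128=189, 510^256=46, 510^512=689, 510^1024=957, 510^2048=1142, 510^4096=1313, 510^8192=153, 510^16384=577, 510^32768=438, 510^65536=626, 510^131072=878, 510^262144=304, 510^524288=1088; 510^793085 = 510^1 * 510^4 * 510^8 * 510^16 * 510^32 * 510^64 * 510^128 * 510^256 * 510^2048 * 510^4096 * 510^262144 * 510^524288 = 196 (mod 1427); answer 196
Step 2: A1 = 196; m = -41; f(2) = -3*(37) - 2*(-41) = -29; iterating: f(2)=-29, f(3)=13, f(4)=19, f(5)=-83, f(6)=211, f(7)=-467, f(8)=979, f(9)=-2003, f(10)=4051, f(11)=-8147, f(12)=16339; answer 16339
Step 3: A2 = 16339; c = -10; remainder = value at the root: -5*(-10)^4 - 3*(-10)^3 + 6*(-10)^2 + 5*(-10)^1 + 5 = (-50000) + (3000) + (600) + (-50) + (5) = -46445; answer -46445
Step 4: A3 = -46445; r = 6; a(3) = 1*(-41) + 2*(40) - 2*(6) = 27; iterating: a(3)=27, a(4)=-135, a(5)=1, a(6)=-323, a(7)=-51, a(8)=-699, a(9)=-155, a(10)=-1451, a(11)=-363, a(12)=-2955, a(13)=-779, a(14)=-5963, a(15)=-1611; answer -1611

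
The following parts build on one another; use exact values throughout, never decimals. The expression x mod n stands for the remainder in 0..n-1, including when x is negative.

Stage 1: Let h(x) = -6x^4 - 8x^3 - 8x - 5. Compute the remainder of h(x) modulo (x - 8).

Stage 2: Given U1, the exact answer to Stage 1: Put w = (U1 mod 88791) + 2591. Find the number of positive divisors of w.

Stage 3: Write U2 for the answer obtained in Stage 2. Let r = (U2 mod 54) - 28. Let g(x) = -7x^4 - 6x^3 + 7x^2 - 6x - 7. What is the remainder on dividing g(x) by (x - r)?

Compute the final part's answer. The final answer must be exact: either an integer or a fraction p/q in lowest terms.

-2235319

Stage 1: remainder = value at the root: -6*(8)^4 - 8*(8)^3 - 8*(8)^1 - 5 = (-24576) + (-4096) + (-64) + (-5) = -28741; answer -28741
Stage 2: U1 = -28741; w = 62641; 62641 = 37 * 1693; number of divisors = (1+1) * (1+1) = 4; answer 4
Stage 3: U2 = 4; r = -24; remainder = value at the root: -7*(-24)^4 - 6*(-24)^3 + 7*(-24)^2 - 6*(-24)^1 - 7 = (-2322432) + (82944) + (4032) + (144) + (-7) = -2235319; answer -2235319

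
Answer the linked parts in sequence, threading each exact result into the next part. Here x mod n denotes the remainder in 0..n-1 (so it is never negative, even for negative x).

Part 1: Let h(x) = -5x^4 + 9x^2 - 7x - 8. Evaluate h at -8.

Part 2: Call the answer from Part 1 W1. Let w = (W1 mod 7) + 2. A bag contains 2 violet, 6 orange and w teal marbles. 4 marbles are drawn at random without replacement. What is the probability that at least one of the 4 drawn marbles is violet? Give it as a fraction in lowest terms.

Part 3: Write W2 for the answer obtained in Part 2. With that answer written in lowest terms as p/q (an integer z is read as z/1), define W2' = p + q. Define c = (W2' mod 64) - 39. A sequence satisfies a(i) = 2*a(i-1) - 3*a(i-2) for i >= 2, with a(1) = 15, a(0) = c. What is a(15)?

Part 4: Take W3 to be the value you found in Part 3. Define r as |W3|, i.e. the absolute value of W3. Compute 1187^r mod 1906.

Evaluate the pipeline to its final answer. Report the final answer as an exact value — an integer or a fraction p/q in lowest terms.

Part 1: -5*(-8)^4 + 9*(-8)^2 - 7*(-8)^1 - 8 = (-20480) + (576) + (56) + (-8) = -19856; answer -19856
Part 2: W1 = -19856; w = 5; total draws C(13,4) = 715; complement C(11,4) = 330; favorable 715 - 330 = 385; P = 7/13; answer 7/13
Part 3: W2 = 7/13; threaded value p + q = 20; c = -19; a(2) = 2*(15) - 3*(-19) = 87; iterating: a(2)=87, a(3)=129, a(4)=-3, a(5)=-393, a(6)=-777, a(7)=-375, a(8)=1581, a(9)=4287, a(10)=3831, a(11)=-5199, a(12)=-21891, a(13)=-28185, a(14)=9303, a(15)=103161; answer 103161
Part 4: W3 = 103161; r = 103161; squarings mod 1906: 1187^1=1187, 1187^2=435, 1187^4=531, 1187^8=1779, 1187^16=881, 1187^32=419, 1187^64=209, 1187^128=1749, 1187^256=1777, 1187^512=1393, 1187^1024=141, 1187^2048=821, 1187^4096=1223, 1187^8192=1425, 1187^16384=735, 1187^32768=827, 1187^65536=1581; 1187^103161 = 1187^1 * 1187^8 * 1187^16 * 1187^32 * 1187^64 * 1187^128 * 1187^512 * 1187^4096 * 1187^32768 * 1187^65536 = 639 (mod 1906); answer 639

639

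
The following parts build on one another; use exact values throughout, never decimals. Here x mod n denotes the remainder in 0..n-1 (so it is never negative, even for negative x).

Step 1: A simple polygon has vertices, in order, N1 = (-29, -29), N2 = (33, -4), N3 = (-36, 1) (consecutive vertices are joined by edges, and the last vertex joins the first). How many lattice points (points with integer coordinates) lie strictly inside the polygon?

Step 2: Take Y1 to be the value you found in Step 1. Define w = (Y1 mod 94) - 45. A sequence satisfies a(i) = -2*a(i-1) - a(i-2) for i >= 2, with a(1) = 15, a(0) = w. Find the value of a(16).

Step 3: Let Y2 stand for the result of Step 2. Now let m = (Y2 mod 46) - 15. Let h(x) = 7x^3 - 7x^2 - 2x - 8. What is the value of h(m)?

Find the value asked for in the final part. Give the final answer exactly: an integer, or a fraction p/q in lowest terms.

Step 1: cross terms: (-29*-4 - 33*-29)=1073, (33*1 - -36*-4)=-111, (-36*-29 - -29*1)=1073; twice the area = |2035| = 2035; area = 2035/2; boundary points = 1 + 1 + 1 = 3; strictly interior points = area - boundary/2 + 1 = 1017; answer 1017
Step 2: Y1 = 1017; w = 32; a(2) = -2*(15) - 1*(32) = -62; iterating: a(2)=-62, a(3)=109, a(4)=-156, a(5)=203, a(6)=-250, a(7)=297, a(8)=-344, a(9)=391, a(10)=-438, a(11)=485, a(12)=-532, a(13)=579, a(14)=-626, a(15)=673, a(16)=-720; answer -720
Step 3: Y2 = -720; m = 1; 7*(1)^3 - 7*(1)^2 - 2*(1)^1 - 8 = (7) + (-7) + (-2) + (-8) = -10; answer -10

-10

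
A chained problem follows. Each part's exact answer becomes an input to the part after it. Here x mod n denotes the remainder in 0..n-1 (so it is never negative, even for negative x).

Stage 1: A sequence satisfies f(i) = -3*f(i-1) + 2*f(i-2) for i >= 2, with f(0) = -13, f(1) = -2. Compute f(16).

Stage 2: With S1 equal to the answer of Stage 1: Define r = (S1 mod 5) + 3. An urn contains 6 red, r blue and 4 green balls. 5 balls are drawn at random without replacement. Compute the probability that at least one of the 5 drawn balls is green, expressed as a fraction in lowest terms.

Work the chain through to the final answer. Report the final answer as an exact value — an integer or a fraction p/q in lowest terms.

149/182

Stage 1: f(2) = -3*(-2) + 2*(-13) = -20; iterating: f(2)=-20, f(3)=56, f(4)=-208, f(5)=736, f(6)=-2624, f(7)=9344, f(8)=-33280, f(9)=118528, f(10)=-422144, f(11)=1503488, f(12)=-5354752, f(13)=19071232, f(14)=-67923200, f(15)=241912064, f(16)=-861582592; answer -861582592
Stage 2: S1 = -861582592; r = 6; total draws C(16,5) = 4368; complement C(12,5) = 792; favorable 4368 - 792 = 3576; P = 149/182; answer 149/182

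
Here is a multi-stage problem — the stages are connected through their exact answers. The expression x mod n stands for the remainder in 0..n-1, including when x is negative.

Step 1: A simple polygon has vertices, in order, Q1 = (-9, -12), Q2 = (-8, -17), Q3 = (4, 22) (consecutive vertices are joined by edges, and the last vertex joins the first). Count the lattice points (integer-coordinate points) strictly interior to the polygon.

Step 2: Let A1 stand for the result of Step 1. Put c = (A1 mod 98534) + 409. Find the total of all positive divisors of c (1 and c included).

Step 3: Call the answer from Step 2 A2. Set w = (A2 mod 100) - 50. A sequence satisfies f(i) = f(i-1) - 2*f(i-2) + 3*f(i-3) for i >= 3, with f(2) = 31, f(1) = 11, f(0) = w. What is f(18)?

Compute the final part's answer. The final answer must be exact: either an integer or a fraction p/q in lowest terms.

Step 1: cross terms: (-9*-17 - -8*-12)=57, (-8*22 - 4*-17)=-108, (4*-12 - -9*22)=150; twice the area = |99| = 99; area = 99/2; boundary points = 1 + 3 + 1 = 5; strictly interior points = area - boundary/2 + 1 = 48; answer 48
Step 2: A1 = 48; c = 457; 457 is prime, so its only divisors are 1 and 457; sigma = 1 + 457 = 458; answer 458
Step 3: A2 = 458; w = 8; f(3) = 1*(31) - 2*(11) + 3*(8) = 33; iterating: f(3)=33, f(4)=4, f(5)=31, f(6)=122, f(7)=72, f(8)=-79, f(9)=143, f(10)=517, f(11)=-6, f(12)=-611, f(13)=952, f(14)=2156, f(15)=-1581, f(16)=-3037, f(17)=6593, f(18)=7924; answer 7924

7924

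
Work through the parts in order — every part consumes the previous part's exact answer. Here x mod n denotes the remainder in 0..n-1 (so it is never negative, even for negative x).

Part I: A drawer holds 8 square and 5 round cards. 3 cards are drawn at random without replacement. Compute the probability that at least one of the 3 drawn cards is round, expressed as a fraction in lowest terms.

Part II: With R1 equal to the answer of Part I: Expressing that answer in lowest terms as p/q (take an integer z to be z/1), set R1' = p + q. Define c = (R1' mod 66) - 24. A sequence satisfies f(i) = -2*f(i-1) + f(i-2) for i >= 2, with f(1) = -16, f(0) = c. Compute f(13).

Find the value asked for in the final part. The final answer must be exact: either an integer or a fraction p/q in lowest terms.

-1034336

Part I: total draws C(13,3) = 286; complement C(8,3) = 56; favorable 286 - 56 = 230; P = 115/143; answer 115/143
Part II: R1 = 115/143; threaded value p + q = 258; c = 36; f(2) = -2*(-16) + 1*(36) = 68; iterating: f(2)=68, f(3)=-152, f(4)=372, f(5)=-896, f(6)=2164, f(7)=-5224, f(8)=12612, f(9)=-30448, f(10)=73508, f(11)=-177464, f(12)=428436, f(13)=-1034336; answer -1034336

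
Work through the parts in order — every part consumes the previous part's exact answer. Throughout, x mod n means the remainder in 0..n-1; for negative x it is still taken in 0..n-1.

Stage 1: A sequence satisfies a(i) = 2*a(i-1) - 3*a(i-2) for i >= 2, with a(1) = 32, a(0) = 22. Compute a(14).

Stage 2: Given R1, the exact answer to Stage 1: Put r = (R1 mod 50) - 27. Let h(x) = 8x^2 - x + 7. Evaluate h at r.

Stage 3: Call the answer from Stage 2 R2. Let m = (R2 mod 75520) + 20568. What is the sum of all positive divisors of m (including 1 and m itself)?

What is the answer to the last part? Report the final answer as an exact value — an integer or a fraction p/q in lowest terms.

Stage 1: a(2) = 2*(32) - 3*(22) = -2; iterating: a(2)=-2, a(3)=-100, a(4)=-194, a(5)=-88, a(6)=406, a(7)=1076, a(8)=934, a(9)=-1360, a(10)=-5522, a(11)=-6964, a(12)=2638, a(13)=26168, a(14)=44422; answer 44422
Stage 2: R1 = 44422; r = -5; 8*(-5)^2 - 1*(-5)^1 + 7 = (200) + (5) + (7) = 212; answer 212
Stage 3: R2 = 212; m = 20780; 20780 = 2^2 * 5 * 1039; sigma = (1 + 2 + 4) * (1 + 5) * (1 + 1039) = 7 * 6 * 1040 = 43680; answer 43680

43680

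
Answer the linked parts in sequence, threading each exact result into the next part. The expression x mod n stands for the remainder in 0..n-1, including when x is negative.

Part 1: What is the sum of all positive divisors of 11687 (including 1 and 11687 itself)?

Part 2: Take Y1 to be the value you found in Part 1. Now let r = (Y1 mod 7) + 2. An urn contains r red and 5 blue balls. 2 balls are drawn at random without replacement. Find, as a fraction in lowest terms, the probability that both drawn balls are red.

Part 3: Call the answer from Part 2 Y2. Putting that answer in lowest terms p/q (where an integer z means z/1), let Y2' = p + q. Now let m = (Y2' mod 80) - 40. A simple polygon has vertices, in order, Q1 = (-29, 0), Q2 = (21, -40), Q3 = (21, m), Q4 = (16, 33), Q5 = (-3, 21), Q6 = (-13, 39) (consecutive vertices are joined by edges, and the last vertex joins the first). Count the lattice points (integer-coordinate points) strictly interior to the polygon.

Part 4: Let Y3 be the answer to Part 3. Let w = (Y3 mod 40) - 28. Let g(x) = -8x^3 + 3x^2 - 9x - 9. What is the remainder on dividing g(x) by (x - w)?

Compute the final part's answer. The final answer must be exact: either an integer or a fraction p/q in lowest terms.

Part 1: 11687 = 13 * 29 * 31; sigma = (1 + 13) * (1 + 29) * (1 + 31) = 14 * 30 * 32 = 13440; answer 13440
Part 2: Y1 = 13440; r = 2; total draws C(7,2) = 21; favorable C(2,2) = 1; P = 1/21; answer 1/21
Part 3: Y2 = 1/21; threaded value p + q = 22; m = -18; cross terms: (-29*-40 - 21*0)=1160, (21*-18 - 21*-40)=462, (21*33 - 16*-18)=981, (16*21 - -3*33)=435, (-3*39 - -13*21)=156, (-13*0 - -29*39)=1131; twice the area = |4325| = 4325; area = 4325/2; boundary points = 10 + 22 + 1 + 1 + 2 + 1 = 37; strictly interior points = area - boundary/2 + 1 = 2145; answer 2145
Part 4: Y3 = 2145; w = -3; remainder = value at the root: -8*(-3)^3 + 3*(-3)^2 - 9*(-3)^1 - 9 = (216) + (27) + (27) + (-9) = 261; answer 261

261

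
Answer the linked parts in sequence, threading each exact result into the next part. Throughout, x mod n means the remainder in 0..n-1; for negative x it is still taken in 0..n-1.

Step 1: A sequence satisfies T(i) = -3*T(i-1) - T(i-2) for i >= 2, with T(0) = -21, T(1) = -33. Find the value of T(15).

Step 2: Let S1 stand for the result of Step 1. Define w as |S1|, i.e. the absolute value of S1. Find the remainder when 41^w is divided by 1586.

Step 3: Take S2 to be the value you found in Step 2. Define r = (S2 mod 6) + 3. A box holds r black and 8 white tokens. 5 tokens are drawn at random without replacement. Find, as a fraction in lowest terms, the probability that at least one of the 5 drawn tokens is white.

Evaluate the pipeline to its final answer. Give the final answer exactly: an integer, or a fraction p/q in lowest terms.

77/78

Step 1: T(2) = -3*(-33) - 1*(-21) = 120; iterating: T(2)=120, T(3)=-327, T(4)=861, T(5)=-2256, T(6)=5907, T(7)=-15465, T(8)=40488, T(9)=-105999, T(10)=277509, T(11)=-726528, T(12)=1902075, T(13)=-4979697, T(14)=13037016, T(15)=-34131351; answer -34131351
Step 2: S1 = -34131351; w = 34131351; squarings mod 1586: 41^1=41, 41^2=95, 41^4=1095, 41^8=9, 41^16=81, 41^32=217, 41^64=1095, 41^128=9, 41^256=81, 41^512=217, 41^1024=1095, 41^2048=9, 41^4096=81, 41^8192=217, 41^16384=1095, 41^32768=9, 41^65536=81, 41^131072=217, 41^262144=1095, 41^524288=9, 41^1048576=81, 41^2097152=217, 41^4194304=1095, 41^8388608=9, 41^16777216=81, 41^33554432=217; 41^34131351 = 41^1 * 41^2 * 41^4 * 41^16 * 41^128 * 41^256 * 41^1024 * 41^2048 * 41^16384 * 41^32768 * 41^524288 * 41^33554432 = 1139 (mod 1586); answer 1139
Step 3: S2 = 1139; r = 8; total draws C(16,5) = 4368; complement C(8,5) = 56; favorable 4368 - 56 = 4312; P = 77/78; answer 77/78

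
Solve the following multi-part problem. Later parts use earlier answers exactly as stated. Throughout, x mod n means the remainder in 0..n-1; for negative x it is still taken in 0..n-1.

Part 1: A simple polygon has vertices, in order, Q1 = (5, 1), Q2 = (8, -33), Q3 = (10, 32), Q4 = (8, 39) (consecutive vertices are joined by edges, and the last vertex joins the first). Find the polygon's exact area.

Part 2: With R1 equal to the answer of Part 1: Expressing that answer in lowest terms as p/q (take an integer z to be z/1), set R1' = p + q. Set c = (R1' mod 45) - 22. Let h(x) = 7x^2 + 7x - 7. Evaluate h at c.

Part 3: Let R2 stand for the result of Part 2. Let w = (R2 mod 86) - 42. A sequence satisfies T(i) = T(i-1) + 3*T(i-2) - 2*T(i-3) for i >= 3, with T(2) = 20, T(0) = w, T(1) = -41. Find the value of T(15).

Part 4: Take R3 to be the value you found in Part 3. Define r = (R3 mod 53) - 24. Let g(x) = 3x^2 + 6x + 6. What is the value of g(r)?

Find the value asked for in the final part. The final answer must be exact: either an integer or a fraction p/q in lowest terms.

51

Part 1: cross terms: (5*-33 - 8*1)=-173, (8*32 - 10*-33)=586, (10*39 - 8*32)=134, (8*1 - 5*39)=-187; twice the area = |360| = 360; area = 180; answer 180
Part 2: R1 = 180; threaded value p + q = 181; c = -21; 7*(-21)^2 + 7*(-21)^1 - 7 = (3087) + (-147) + (-7) = 2933; answer 2933
Part 3: R2 = 2933; w = -33; T(3) = 1*(20) + 3*(-41) - 2*(-33) = -37; iterating: T(3)=-37, T(4)=105, T(5)=-46, T(6)=343, T(7)=-5, T(8)=1116, T(9)=415, T(10)=3773, T(11)=2786, T(12)=13275, T(13)=14087, T(14)=48340, T(15)=64051; answer 64051
Part 4: R3 = 64051; r = 3; 3*(3)^2 + 6*(3)^1 + 6 = (27) + (18) + (6) = 51; answer 51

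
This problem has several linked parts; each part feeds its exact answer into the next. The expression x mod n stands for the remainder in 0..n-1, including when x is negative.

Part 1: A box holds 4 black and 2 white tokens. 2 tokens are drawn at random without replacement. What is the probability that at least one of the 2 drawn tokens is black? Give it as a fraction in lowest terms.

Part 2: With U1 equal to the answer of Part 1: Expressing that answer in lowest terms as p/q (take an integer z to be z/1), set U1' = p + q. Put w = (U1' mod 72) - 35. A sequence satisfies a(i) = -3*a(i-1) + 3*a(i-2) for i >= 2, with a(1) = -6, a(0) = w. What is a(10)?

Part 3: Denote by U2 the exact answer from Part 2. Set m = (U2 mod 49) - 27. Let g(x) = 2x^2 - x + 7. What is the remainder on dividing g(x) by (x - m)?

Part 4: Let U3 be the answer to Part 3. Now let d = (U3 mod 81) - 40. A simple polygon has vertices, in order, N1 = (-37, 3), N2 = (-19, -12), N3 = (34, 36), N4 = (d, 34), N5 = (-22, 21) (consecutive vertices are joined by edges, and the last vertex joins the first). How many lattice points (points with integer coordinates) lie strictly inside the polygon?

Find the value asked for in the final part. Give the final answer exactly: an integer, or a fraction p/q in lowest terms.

Part 1: total draws C(6,2) = 15; complement C(2,2) = 1; favorable 15 - 1 = 14; P = 14/15; answer 14/15
Part 2: U1 = 14/15; threaded value p + q = 29; w = -6; a(2) = -3*(-6) + 3*(-6) = 0; iterating: a(2)=0, a(3)=-18, a(4)=54, a(5)=-216, a(6)=810, a(7)=-3078, a(8)=11664, a(9)=-44226, a(10)=167670; answer 167670
Part 3: U2 = 167670; m = 14; remainder = value at the root: 2*(14)^2 - 1*(14)^1 + 7 = (392) + (-14) + (7) = 385; answer 385
Part 4: U3 = 385; d = 21; cross terms: (-37*-12 - -19*3)=501, (-19*36 - 34*-12)=-276, (34*34 - 21*36)=400, (21*21 - -22*34)=1189, (-22*3 - -37*21)=711; twice the area = |2525| = 2525; area = 2525/2; boundary points = 3 + 1 + 1 + 1 + 3 = 9; strictly interior points = area - boundary/2 + 1 = 1259; answer 1259

1259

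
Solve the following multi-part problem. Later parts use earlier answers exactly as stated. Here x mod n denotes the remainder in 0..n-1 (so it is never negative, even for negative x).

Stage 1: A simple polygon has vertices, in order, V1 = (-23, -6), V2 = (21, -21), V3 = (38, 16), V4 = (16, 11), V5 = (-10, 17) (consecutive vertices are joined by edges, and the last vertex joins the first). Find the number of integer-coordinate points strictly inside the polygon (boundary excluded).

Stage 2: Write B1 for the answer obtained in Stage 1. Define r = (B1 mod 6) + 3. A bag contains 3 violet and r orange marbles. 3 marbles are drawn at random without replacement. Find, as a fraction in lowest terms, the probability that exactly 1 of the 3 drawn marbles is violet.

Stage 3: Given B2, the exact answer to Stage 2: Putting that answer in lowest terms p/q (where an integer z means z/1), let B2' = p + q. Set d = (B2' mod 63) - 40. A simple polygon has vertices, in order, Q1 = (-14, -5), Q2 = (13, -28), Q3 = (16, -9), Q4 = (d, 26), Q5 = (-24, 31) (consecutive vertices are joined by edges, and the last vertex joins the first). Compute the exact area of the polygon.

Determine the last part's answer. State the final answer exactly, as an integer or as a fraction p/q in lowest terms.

Stage 1: cross terms: (-23*-21 - 21*-6)=609, (21*16 - 38*-21)=1134, (38*11 - 16*16)=162, (16*17 - -10*11)=382, (-10*-6 - -23*17)=451; twice the area = |2738| = 2738; area = 1369; boundary points = 1 + 1 + 1 + 2 + 1 = 6; strictly interior points = area - boundary/2 + 1 = 1367; answer 1367
Stage 2: B1 = 1367; r = 8; total draws C(11,3) = 165; favorable C(3,1)*C(8,2) = 84; P = 28/55; answer 28/55
Stage 3: B2 = 28/55; threaded value p + q = 83; d = -20; cross terms: (-14*-28 - 13*-5)=457, (13*-9 - 16*-28)=331, (16*26 - -20*-9)=236, (-20*31 - -24*26)=4, (-24*-5 - -14*31)=554; twice the area = |1582| = 1582; area = 791; answer 791

791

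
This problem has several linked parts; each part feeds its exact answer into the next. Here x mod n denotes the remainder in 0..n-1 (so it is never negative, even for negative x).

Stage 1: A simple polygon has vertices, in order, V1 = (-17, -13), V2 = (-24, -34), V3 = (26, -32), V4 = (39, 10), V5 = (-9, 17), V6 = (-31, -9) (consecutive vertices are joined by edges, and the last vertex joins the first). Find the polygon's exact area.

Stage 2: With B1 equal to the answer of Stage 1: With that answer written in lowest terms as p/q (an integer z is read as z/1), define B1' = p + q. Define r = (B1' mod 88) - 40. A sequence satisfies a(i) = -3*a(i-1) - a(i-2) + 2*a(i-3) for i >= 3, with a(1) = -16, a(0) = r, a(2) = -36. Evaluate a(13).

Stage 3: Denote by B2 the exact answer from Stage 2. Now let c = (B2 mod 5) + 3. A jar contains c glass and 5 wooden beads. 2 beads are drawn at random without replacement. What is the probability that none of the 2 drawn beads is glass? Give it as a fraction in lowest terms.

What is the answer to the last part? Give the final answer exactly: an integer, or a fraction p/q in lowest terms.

5/14

Stage 1: cross terms: (-17*-34 - -24*-13)=266, (-24*-32 - 26*-34)=1652, (26*10 - 39*-32)=1508, (39*17 - -9*10)=753, (-9*-9 - -31*17)=608, (-31*-13 - -17*-9)=250; twice the area = |5037| = 5037; area = 5037/2; answer 5037/2
Stage 2: B1 = 5037/2; threaded value p + q = 5039; r = -17; a(3) = -3*(-36) - 1*(-16) + 2*(-17) = 90; iterating: a(3)=90, a(4)=-266, a(5)=636, a(6)=-1462, a(7)=3218, a(8)=-6920, a(9)=14618, a(10)=-30498, a(11)=63036, a(12)=-129374, a(13)=264090; answer 264090
Stage 3: B2 = 264090; c = 3; total draws C(8,2) = 28; favorable C(5,2) = 10; P = 5/14; answer 5/14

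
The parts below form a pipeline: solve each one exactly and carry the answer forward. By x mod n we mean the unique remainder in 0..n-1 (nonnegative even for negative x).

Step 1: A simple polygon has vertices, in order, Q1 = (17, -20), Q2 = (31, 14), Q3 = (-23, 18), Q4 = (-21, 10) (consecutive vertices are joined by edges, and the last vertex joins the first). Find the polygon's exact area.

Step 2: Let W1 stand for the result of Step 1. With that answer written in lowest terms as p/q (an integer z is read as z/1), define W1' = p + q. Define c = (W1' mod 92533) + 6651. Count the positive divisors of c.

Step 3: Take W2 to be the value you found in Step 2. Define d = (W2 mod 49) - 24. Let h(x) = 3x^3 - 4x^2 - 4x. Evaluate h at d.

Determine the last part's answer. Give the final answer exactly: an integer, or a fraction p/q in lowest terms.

-1760

Step 1: cross terms: (17*14 - 31*-20)=858, (31*18 - -23*14)=880, (-23*10 - -21*18)=148, (-21*-20 - 17*10)=250; twice the area = |2136| = 2136; area = 1068; answer 1068
Step 2: W1 = 1068; threaded value p + q = 1069; c = 7720; 7720 = 2^3 * 5 * 193; number of divisors = (3+1) * (1+1) * (1+1) = 16; answer 16
Step 3: W2 = 16; d = -8; 3*(-8)^3 - 4*(-8)^2 - 4*(-8)^1 = (-1536) + (-256) + (32) = -1760; answer -1760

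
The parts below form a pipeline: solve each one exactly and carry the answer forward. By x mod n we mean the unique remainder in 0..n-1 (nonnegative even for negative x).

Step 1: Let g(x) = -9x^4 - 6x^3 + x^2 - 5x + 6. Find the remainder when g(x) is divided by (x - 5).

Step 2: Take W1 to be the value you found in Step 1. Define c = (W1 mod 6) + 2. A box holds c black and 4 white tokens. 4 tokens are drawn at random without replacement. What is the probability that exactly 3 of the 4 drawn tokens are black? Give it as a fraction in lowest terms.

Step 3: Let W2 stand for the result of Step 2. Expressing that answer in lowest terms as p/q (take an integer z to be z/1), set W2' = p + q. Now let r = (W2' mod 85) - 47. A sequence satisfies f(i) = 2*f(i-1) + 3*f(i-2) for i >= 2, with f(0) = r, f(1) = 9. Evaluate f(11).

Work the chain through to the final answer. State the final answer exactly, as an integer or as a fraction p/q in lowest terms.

Step 1: remainder = value at the root: -9*(5)^4 - 6*(5)^3 + 1*(5)^2 - 5*(5)^1 + 6 = (-5625) + (-750) + (25) + (-25) + (6) = -6369; answer -6369
Step 2: W1 = -6369; c = 5; total draws C(9,4) = 126; favorable C(5,3)*C(4,1) = 40; P = 20/63; answer 20/63
Step 3: W2 = 20/63; threaded value p + q = 83; r = 36; f(2) = 2*(9) + 3*(36) = 126; iterating: f(2)=126, f(3)=279, f(4)=936, f(5)=2709, f(6)=8226, f(7)=24579, f(8)=73836, f(9)=221409, f(10)=664326, f(11)=1992879; answer 1992879

1992879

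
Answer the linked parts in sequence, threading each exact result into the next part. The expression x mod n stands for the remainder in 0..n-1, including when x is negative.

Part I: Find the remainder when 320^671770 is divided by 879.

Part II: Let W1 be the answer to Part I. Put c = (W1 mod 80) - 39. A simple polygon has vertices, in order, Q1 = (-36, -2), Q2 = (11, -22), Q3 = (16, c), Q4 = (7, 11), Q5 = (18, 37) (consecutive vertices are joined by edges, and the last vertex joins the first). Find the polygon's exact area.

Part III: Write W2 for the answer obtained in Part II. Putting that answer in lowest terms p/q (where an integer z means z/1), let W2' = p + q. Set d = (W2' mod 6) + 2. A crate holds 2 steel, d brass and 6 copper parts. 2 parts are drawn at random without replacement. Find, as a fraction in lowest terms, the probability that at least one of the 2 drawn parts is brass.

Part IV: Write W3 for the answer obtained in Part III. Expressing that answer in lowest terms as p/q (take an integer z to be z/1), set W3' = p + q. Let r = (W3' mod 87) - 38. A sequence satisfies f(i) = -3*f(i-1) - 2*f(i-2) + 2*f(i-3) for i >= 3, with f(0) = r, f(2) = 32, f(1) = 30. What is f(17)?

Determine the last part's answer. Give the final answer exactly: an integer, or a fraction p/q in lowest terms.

Part I: squarings mod 879: 320^1=320, 320^2=436, 320^4=232, 320^8=205, 320^16=712, 320^32=640, 320^64=865, 320^128=196, 320^256=619, 320^512=796, 320^1024=736, 320^2048=232, 320^4096=205, 320^8192=712, 320^16384=640, 320^32768=865, 320^65536=196, 320^131072=619, 320^262144=796, 320^524288=736; 320^671770 = 320^2 * 320^8 * 320^16 * 320^16384 * 320^131072 * 320^524288 = 247 (mod 879); answer 247
Part II: W1 = 247; c = -32; cross terms: (-36*-22 - 11*-2)=814, (11*-32 - 16*-22)=0, (16*11 - 7*-32)=400, (7*37 - 18*11)=61, (18*-2 - -36*37)=1296; twice the area = |2571| = 2571; area = 2571/2; answer 2571/2
Part III: W2 = 2571/2; threaded value p + q = 2573; d = 7; total draws C(15,2) = 105; complement C(8,2) = 28; favorable 105 - 28 = 77; P = 11/15; answer 11/15
Part IV: W3 = 11/15; threaded value p + q = 26; r = -12; f(3) = -3*(32) - 2*(30) + 2*(-12) = -180; iterating: f(3)=-180, f(4)=536, f(5)=-1184, f(6)=2120, f(7)=-2920, f(8)=2152, f(9)=3624, f(10)=-21016, f(11)=60104, f(12)=-131032, f(13)=230856, f(14)=-310296, f(15)=207112, f(16)=460968, f(17)=-2417720; answer -2417720

-2417720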